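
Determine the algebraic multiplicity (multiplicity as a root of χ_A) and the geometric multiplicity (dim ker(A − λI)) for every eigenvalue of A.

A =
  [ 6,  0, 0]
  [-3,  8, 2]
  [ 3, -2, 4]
λ = 6: alg = 3, geom = 2

Step 1 — factor the characteristic polynomial to read off the algebraic multiplicities:
  χ_A(x) = (x - 6)^3

Step 2 — compute geometric multiplicities via the rank-nullity identity g(λ) = n − rank(A − λI):
  rank(A − (6)·I) = 1, so dim ker(A − (6)·I) = n − 1 = 2

Summary:
  λ = 6: algebraic multiplicity = 3, geometric multiplicity = 2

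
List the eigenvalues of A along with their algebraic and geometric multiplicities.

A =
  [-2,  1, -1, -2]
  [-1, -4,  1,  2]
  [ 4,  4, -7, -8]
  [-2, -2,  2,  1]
λ = -3: alg = 4, geom = 3

Step 1 — factor the characteristic polynomial to read off the algebraic multiplicities:
  χ_A(x) = (x + 3)^4

Step 2 — compute geometric multiplicities via the rank-nullity identity g(λ) = n − rank(A − λI):
  rank(A − (-3)·I) = 1, so dim ker(A − (-3)·I) = n − 1 = 3

Summary:
  λ = -3: algebraic multiplicity = 4, geometric multiplicity = 3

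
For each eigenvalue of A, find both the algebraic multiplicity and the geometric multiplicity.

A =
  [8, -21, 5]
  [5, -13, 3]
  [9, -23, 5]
λ = 0: alg = 3, geom = 1

Step 1 — factor the characteristic polynomial to read off the algebraic multiplicities:
  χ_A(x) = x^3

Step 2 — compute geometric multiplicities via the rank-nullity identity g(λ) = n − rank(A − λI):
  rank(A − (0)·I) = 2, so dim ker(A − (0)·I) = n − 2 = 1

Summary:
  λ = 0: algebraic multiplicity = 3, geometric multiplicity = 1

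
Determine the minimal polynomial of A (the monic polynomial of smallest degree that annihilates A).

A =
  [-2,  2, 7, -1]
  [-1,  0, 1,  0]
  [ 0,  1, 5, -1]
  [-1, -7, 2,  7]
x^4 - 10*x^3 + 13*x^2 + 60*x + 36

The characteristic polynomial is χ_A(x) = (x - 6)^2*(x + 1)^2, so the eigenvalues are known. The minimal polynomial is
  m_A(x) = Π_λ (x − λ)^{k_λ}
where k_λ is the size of the *largest* Jordan block for λ (equivalently, the smallest k with (A − λI)^k v = 0 for every generalised eigenvector v of λ).

  λ = -1: largest Jordan block has size 2, contributing (x + 1)^2
  λ = 6: largest Jordan block has size 2, contributing (x − 6)^2

So m_A(x) = (x - 6)^2*(x + 1)^2 = x^4 - 10*x^3 + 13*x^2 + 60*x + 36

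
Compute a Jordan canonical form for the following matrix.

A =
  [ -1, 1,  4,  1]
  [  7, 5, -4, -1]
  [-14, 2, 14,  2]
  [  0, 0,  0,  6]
J_2(6) ⊕ J_1(6) ⊕ J_1(6)

The characteristic polynomial is
  det(x·I − A) = x^4 - 24*x^3 + 216*x^2 - 864*x + 1296 = (x - 6)^4

Eigenvalues and multiplicities (the geometric multiplicity of λ is n − rank(A − λI), which equals the number of Jordan blocks for λ):
  λ = 6: algebraic multiplicity = 4, geometric multiplicity = 3

Determining the block sizes for each eigenvalue:
  λ = 6: 3 blocks summing to 4 forces exactly one block of size 2 and the rest size 1 → block sizes [2, 1, 1]

Assembling the blocks gives a Jordan form
J =
  [6, 1, 0, 0]
  [0, 6, 0, 0]
  [0, 0, 6, 0]
  [0, 0, 0, 6]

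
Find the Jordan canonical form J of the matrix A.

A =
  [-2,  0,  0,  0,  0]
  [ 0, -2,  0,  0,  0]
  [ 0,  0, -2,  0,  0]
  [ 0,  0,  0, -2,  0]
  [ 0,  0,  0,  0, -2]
J_1(-2) ⊕ J_1(-2) ⊕ J_1(-2) ⊕ J_1(-2) ⊕ J_1(-2)

The characteristic polynomial is
  det(x·I − A) = x^5 + 10*x^4 + 40*x^3 + 80*x^2 + 80*x + 32 = (x + 2)^5

Eigenvalues and multiplicities (the geometric multiplicity of λ is n − rank(A − λI), which equals the number of Jordan blocks for λ):
  λ = -2: algebraic multiplicity = 5, geometric multiplicity = 5

Determining the block sizes for each eigenvalue:
  λ = -2: gm = am = 5, so every block has size 1 → block sizes [1, 1, 1, 1, 1]

Assembling the blocks gives a Jordan form
J =
  [-2,  0,  0,  0,  0]
  [ 0, -2,  0,  0,  0]
  [ 0,  0, -2,  0,  0]
  [ 0,  0,  0, -2,  0]
  [ 0,  0,  0,  0, -2]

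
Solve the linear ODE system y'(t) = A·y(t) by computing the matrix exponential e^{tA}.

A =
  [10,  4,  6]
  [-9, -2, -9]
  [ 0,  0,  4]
e^{tA} =
  [6*t*exp(4*t) + exp(4*t), 4*t*exp(4*t), 6*t*exp(4*t)]
  [-9*t*exp(4*t), -6*t*exp(4*t) + exp(4*t), -9*t*exp(4*t)]
  [0, 0, exp(4*t)]

Strategy: write A = P · J · P⁻¹ where J is a Jordan canonical form, so e^{tA} = P · e^{tJ} · P⁻¹, and e^{tJ} can be computed block-by-block.

A has Jordan form
J =
  [4, 1, 0]
  [0, 4, 0]
  [0, 0, 4]
(up to reordering of blocks).

Per-block formulas:
  For a 2×2 Jordan block J_2(4): exp(t · J_2(4)) = e^(4t)·(I + t·N), where N is the 2×2 nilpotent shift.
  For a 1×1 block at λ = 4: exp(t · [4]) = [e^(4t)].

After assembling e^{tJ} and conjugating by P, we get:

e^{tA} =
  [6*t*exp(4*t) + exp(4*t), 4*t*exp(4*t), 6*t*exp(4*t)]
  [-9*t*exp(4*t), -6*t*exp(4*t) + exp(4*t), -9*t*exp(4*t)]
  [0, 0, exp(4*t)]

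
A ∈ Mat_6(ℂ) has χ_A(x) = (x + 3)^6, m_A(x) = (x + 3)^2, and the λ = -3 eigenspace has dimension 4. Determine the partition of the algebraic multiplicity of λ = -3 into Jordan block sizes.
Block sizes for λ = -3: [2, 2, 1, 1]

Step 1 — from the characteristic polynomial, algebraic multiplicity of λ = -3 is 6. From dim ker(A − (-3)·I) = 4, there are exactly 4 Jordan blocks for λ = -3.
Step 2 — from the minimal polynomial, the factor (x + 3)^2 tells us the largest block for λ = -3 has size 2.
Step 3 — with total size 6, 4 blocks, and largest block 2, the block sizes (in nonincreasing order) are [2, 2, 1, 1].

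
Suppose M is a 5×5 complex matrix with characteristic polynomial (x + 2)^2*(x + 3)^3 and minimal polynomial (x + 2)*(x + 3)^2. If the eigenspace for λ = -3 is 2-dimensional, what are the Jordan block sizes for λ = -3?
Block sizes for λ = -3: [2, 1]

Step 1 — from the characteristic polynomial, algebraic multiplicity of λ = -3 is 3. From dim ker(M − (-3)·I) = 2, there are exactly 2 Jordan blocks for λ = -3.
Step 2 — from the minimal polynomial, the factor (x + 3)^2 tells us the largest block for λ = -3 has size 2.
Step 3 — with total size 3, 2 blocks, and largest block 2, the block sizes (in nonincreasing order) are [2, 1].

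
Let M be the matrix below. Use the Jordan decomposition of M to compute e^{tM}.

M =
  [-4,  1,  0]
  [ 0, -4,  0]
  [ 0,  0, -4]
e^{tM} =
  [exp(-4*t), t*exp(-4*t), 0]
  [0, exp(-4*t), 0]
  [0, 0, exp(-4*t)]

Strategy: write M = P · J · P⁻¹ where J is a Jordan canonical form, so e^{tM} = P · e^{tJ} · P⁻¹, and e^{tJ} can be computed block-by-block.

M has Jordan form
J =
  [-4,  1,  0]
  [ 0, -4,  0]
  [ 0,  0, -4]
(up to reordering of blocks).

Per-block formulas:
  For a 2×2 Jordan block J_2(-4): exp(t · J_2(-4)) = e^(-4t)·(I + t·N), where N is the 2×2 nilpotent shift.
  For a 1×1 block at λ = -4: exp(t · [-4]) = [e^(-4t)].

After assembling e^{tJ} and conjugating by P, we get:

e^{tM} =
  [exp(-4*t), t*exp(-4*t), 0]
  [0, exp(-4*t), 0]
  [0, 0, exp(-4*t)]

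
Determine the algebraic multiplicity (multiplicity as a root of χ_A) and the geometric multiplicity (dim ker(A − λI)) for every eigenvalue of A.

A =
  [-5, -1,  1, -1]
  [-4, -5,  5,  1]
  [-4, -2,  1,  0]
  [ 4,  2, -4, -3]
λ = -3: alg = 4, geom = 2

Step 1 — factor the characteristic polynomial to read off the algebraic multiplicities:
  χ_A(x) = (x + 3)^4

Step 2 — compute geometric multiplicities via the rank-nullity identity g(λ) = n − rank(A − λI):
  rank(A − (-3)·I) = 2, so dim ker(A − (-3)·I) = n − 2 = 2

Summary:
  λ = -3: algebraic multiplicity = 4, geometric multiplicity = 2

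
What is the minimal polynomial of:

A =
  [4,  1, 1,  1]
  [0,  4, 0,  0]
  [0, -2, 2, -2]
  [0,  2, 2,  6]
x^2 - 8*x + 16

The characteristic polynomial is χ_A(x) = (x - 4)^4, so the eigenvalues are known. The minimal polynomial is
  m_A(x) = Π_λ (x − λ)^{k_λ}
where k_λ is the size of the *largest* Jordan block for λ (equivalently, the smallest k with (A − λI)^k v = 0 for every generalised eigenvector v of λ).

  λ = 4: largest Jordan block has size 2, contributing (x − 4)^2

So m_A(x) = (x - 4)^2 = x^2 - 8*x + 16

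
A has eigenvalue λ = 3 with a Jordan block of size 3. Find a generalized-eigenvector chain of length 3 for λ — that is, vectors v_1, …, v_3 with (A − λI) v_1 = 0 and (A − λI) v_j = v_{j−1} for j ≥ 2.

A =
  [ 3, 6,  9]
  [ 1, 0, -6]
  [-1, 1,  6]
A Jordan chain for λ = 3 of length 3:
v_1 = (-3, 3, -2)ᵀ
v_2 = (0, 1, -1)ᵀ
v_3 = (1, 0, 0)ᵀ

Let N = A − (3)·I. We want v_3 with N^3 v_3 = 0 but N^2 v_3 ≠ 0; then v_{j-1} := N · v_j for j = 3, …, 2.

Pick v_3 = (1, 0, 0)ᵀ.
Then v_2 = N · v_3 = (0, 1, -1)ᵀ.
Then v_1 = N · v_2 = (-3, 3, -2)ᵀ.

Sanity check: (A − (3)·I) v_1 = (0, 0, 0)ᵀ = 0. ✓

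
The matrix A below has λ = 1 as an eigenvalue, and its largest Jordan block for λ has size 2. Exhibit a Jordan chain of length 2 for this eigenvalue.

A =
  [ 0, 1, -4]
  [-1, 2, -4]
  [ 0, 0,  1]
A Jordan chain for λ = 1 of length 2:
v_1 = (-1, -1, 0)ᵀ
v_2 = (1, 0, 0)ᵀ

Let N = A − (1)·I. We want v_2 with N^2 v_2 = 0 but N^1 v_2 ≠ 0; then v_{j-1} := N · v_j for j = 2, …, 2.

Pick v_2 = (1, 0, 0)ᵀ.
Then v_1 = N · v_2 = (-1, -1, 0)ᵀ.

Sanity check: (A − (1)·I) v_1 = (0, 0, 0)ᵀ = 0. ✓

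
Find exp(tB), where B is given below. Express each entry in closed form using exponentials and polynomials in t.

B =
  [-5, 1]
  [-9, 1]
e^{tB} =
  [-3*t*exp(-2*t) + exp(-2*t), t*exp(-2*t)]
  [-9*t*exp(-2*t), 3*t*exp(-2*t) + exp(-2*t)]

Strategy: write B = P · J · P⁻¹ where J is a Jordan canonical form, so e^{tB} = P · e^{tJ} · P⁻¹, and e^{tJ} can be computed block-by-block.

B has Jordan form
J =
  [-2,  1]
  [ 0, -2]
(up to reordering of blocks).

Per-block formulas:
  For a 2×2 Jordan block J_2(-2): exp(t · J_2(-2)) = e^(-2t)·(I + t·N), where N is the 2×2 nilpotent shift.

After assembling e^{tJ} and conjugating by P, we get:

e^{tB} =
  [-3*t*exp(-2*t) + exp(-2*t), t*exp(-2*t)]
  [-9*t*exp(-2*t), 3*t*exp(-2*t) + exp(-2*t)]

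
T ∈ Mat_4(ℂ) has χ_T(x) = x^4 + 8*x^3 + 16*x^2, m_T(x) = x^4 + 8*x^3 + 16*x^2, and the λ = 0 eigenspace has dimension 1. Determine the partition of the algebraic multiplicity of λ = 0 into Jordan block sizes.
Block sizes for λ = 0: [2]

Step 1 — from the characteristic polynomial, algebraic multiplicity of λ = 0 is 2. From dim ker(T − (0)·I) = 1, there are exactly 1 Jordan blocks for λ = 0.
Step 2 — from the minimal polynomial, the factor (x − 0)^2 tells us the largest block for λ = 0 has size 2.
Step 3 — with total size 2, 1 blocks, and largest block 2, the block sizes (in nonincreasing order) are [2].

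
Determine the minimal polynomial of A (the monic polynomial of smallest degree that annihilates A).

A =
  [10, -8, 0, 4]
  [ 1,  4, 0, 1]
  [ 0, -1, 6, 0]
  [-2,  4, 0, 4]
x^3 - 18*x^2 + 108*x - 216

The characteristic polynomial is χ_A(x) = (x - 6)^4, so the eigenvalues are known. The minimal polynomial is
  m_A(x) = Π_λ (x − λ)^{k_λ}
where k_λ is the size of the *largest* Jordan block for λ (equivalently, the smallest k with (A − λI)^k v = 0 for every generalised eigenvector v of λ).

  λ = 6: largest Jordan block has size 3, contributing (x − 6)^3

So m_A(x) = (x - 6)^3 = x^3 - 18*x^2 + 108*x - 216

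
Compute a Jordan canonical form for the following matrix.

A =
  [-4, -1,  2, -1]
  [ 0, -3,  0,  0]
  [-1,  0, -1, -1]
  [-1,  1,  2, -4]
J_2(-3) ⊕ J_2(-3)

The characteristic polynomial is
  det(x·I − A) = x^4 + 12*x^3 + 54*x^2 + 108*x + 81 = (x + 3)^4

Eigenvalues and multiplicities (the geometric multiplicity of λ is n − rank(A − λI), which equals the number of Jordan blocks for λ):
  λ = -3: algebraic multiplicity = 4, geometric multiplicity = 2

Determining the block sizes for each eigenvalue:
  λ = -3: with am = 4 and gm = 2, the partition is not yet determined (e.g. several partitions of 4 into 2 parts exist). Let N = A − (-3)·I. Computing rank(N^1) = 2, rank(N^2) = 0; the number of blocks of size ≥ j is rank(N^{j−1}) − rank(N^j), giving [2, 2]. So we have 2 block(s) of size 2 → block sizes [2, 2]

Assembling the blocks gives a Jordan form
J =
  [-3,  1,  0,  0]
  [ 0, -3,  0,  0]
  [ 0,  0, -3,  1]
  [ 0,  0,  0, -3]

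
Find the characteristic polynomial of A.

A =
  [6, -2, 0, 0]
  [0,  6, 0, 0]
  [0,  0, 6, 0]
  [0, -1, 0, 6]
x^4 - 24*x^3 + 216*x^2 - 864*x + 1296

Expanding det(x·I − A) (e.g. by cofactor expansion or by noting that A is similar to its Jordan form J, which has the same characteristic polynomial as A) gives
  χ_A(x) = x^4 - 24*x^3 + 216*x^2 - 864*x + 1296
which factors as (x - 6)^4. The eigenvalues (with algebraic multiplicities) are λ = 6 with multiplicity 4.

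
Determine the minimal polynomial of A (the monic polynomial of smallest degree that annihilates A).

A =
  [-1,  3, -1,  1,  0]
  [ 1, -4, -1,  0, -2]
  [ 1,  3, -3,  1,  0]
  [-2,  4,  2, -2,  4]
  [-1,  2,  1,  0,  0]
x^3 + 6*x^2 + 12*x + 8

The characteristic polynomial is χ_A(x) = (x + 2)^5, so the eigenvalues are known. The minimal polynomial is
  m_A(x) = Π_λ (x − λ)^{k_λ}
where k_λ is the size of the *largest* Jordan block for λ (equivalently, the smallest k with (A − λI)^k v = 0 for every generalised eigenvector v of λ).

  λ = -2: largest Jordan block has size 3, contributing (x + 2)^3

So m_A(x) = (x + 2)^3 = x^3 + 6*x^2 + 12*x + 8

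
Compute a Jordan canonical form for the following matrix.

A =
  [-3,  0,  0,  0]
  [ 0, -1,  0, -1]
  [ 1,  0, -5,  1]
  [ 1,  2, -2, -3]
J_3(-3) ⊕ J_1(-3)

The characteristic polynomial is
  det(x·I − A) = x^4 + 12*x^3 + 54*x^2 + 108*x + 81 = (x + 3)^4

Eigenvalues and multiplicities (the geometric multiplicity of λ is n − rank(A − λI), which equals the number of Jordan blocks for λ):
  λ = -3: algebraic multiplicity = 4, geometric multiplicity = 2

Determining the block sizes for each eigenvalue:
  λ = -3: with am = 4 and gm = 2, the partition is not yet determined (e.g. several partitions of 4 into 2 parts exist). Let N = A − (-3)·I. Computing rank(N^1) = 2, rank(N^2) = 1, rank(N^3) = 0; the number of blocks of size ≥ j is rank(N^{j−1}) − rank(N^j), giving [2, 1, 1]. So we have 1 block(s) of size 3, 1 block(s) of size 1 → block sizes [3, 1]

Assembling the blocks gives a Jordan form
J =
  [-3,  1,  0,  0]
  [ 0, -3,  1,  0]
  [ 0,  0, -3,  0]
  [ 0,  0,  0, -3]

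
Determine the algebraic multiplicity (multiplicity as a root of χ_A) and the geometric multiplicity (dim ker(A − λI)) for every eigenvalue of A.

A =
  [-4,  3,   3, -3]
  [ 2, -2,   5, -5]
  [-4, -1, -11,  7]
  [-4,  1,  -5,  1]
λ = -4: alg = 4, geom = 2

Step 1 — factor the characteristic polynomial to read off the algebraic multiplicities:
  χ_A(x) = (x + 4)^4

Step 2 — compute geometric multiplicities via the rank-nullity identity g(λ) = n − rank(A − λI):
  rank(A − (-4)·I) = 2, so dim ker(A − (-4)·I) = n − 2 = 2

Summary:
  λ = -4: algebraic multiplicity = 4, geometric multiplicity = 2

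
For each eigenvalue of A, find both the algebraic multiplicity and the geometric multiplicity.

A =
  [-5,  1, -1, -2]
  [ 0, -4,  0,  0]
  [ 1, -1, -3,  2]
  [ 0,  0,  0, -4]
λ = -4: alg = 4, geom = 3

Step 1 — factor the characteristic polynomial to read off the algebraic multiplicities:
  χ_A(x) = (x + 4)^4

Step 2 — compute geometric multiplicities via the rank-nullity identity g(λ) = n − rank(A − λI):
  rank(A − (-4)·I) = 1, so dim ker(A − (-4)·I) = n − 1 = 3

Summary:
  λ = -4: algebraic multiplicity = 4, geometric multiplicity = 3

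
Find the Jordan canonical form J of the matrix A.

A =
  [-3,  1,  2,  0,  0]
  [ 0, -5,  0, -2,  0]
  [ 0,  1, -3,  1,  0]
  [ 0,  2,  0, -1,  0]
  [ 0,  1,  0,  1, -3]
J_2(-3) ⊕ J_2(-3) ⊕ J_1(-3)

The characteristic polynomial is
  det(x·I − A) = x^5 + 15*x^4 + 90*x^3 + 270*x^2 + 405*x + 243 = (x + 3)^5

Eigenvalues and multiplicities (the geometric multiplicity of λ is n − rank(A − λI), which equals the number of Jordan blocks for λ):
  λ = -3: algebraic multiplicity = 5, geometric multiplicity = 3

Determining the block sizes for each eigenvalue:
  λ = -3: with am = 5 and gm = 3, the partition is not yet determined (e.g. several partitions of 5 into 3 parts exist). Let N = A − (-3)·I. Computing rank(N^1) = 2, rank(N^2) = 0; the number of blocks of size ≥ j is rank(N^{j−1}) − rank(N^j), giving [3, 2]. So we have 2 block(s) of size 2, 1 block(s) of size 1 → block sizes [2, 2, 1]

Assembling the blocks gives a Jordan form
J =
  [-3,  1,  0,  0,  0]
  [ 0, -3,  0,  0,  0]
  [ 0,  0, -3,  1,  0]
  [ 0,  0,  0, -3,  0]
  [ 0,  0,  0,  0, -3]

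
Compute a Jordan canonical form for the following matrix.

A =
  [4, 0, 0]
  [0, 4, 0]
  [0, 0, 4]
J_1(4) ⊕ J_1(4) ⊕ J_1(4)

The characteristic polynomial is
  det(x·I − A) = x^3 - 12*x^2 + 48*x - 64 = (x - 4)^3

Eigenvalues and multiplicities (the geometric multiplicity of λ is n − rank(A − λI), which equals the number of Jordan blocks for λ):
  λ = 4: algebraic multiplicity = 3, geometric multiplicity = 3

Determining the block sizes for each eigenvalue:
  λ = 4: gm = am = 3, so every block has size 1 → block sizes [1, 1, 1]

Assembling the blocks gives a Jordan form
J =
  [4, 0, 0]
  [0, 4, 0]
  [0, 0, 4]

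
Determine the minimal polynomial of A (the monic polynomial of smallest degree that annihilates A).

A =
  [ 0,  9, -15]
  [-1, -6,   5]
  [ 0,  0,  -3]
x^2 + 6*x + 9

The characteristic polynomial is χ_A(x) = (x + 3)^3, so the eigenvalues are known. The minimal polynomial is
  m_A(x) = Π_λ (x − λ)^{k_λ}
where k_λ is the size of the *largest* Jordan block for λ (equivalently, the smallest k with (A − λI)^k v = 0 for every generalised eigenvector v of λ).

  λ = -3: largest Jordan block has size 2, contributing (x + 3)^2

So m_A(x) = (x + 3)^2 = x^2 + 6*x + 9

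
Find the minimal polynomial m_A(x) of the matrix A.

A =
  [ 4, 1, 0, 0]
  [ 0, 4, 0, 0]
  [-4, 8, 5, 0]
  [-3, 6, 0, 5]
x^3 - 13*x^2 + 56*x - 80

The characteristic polynomial is χ_A(x) = (x - 5)^2*(x - 4)^2, so the eigenvalues are known. The minimal polynomial is
  m_A(x) = Π_λ (x − λ)^{k_λ}
where k_λ is the size of the *largest* Jordan block for λ (equivalently, the smallest k with (A − λI)^k v = 0 for every generalised eigenvector v of λ).

  λ = 4: largest Jordan block has size 2, contributing (x − 4)^2
  λ = 5: largest Jordan block has size 1, contributing (x − 5)

So m_A(x) = (x - 5)*(x - 4)^2 = x^3 - 13*x^2 + 56*x - 80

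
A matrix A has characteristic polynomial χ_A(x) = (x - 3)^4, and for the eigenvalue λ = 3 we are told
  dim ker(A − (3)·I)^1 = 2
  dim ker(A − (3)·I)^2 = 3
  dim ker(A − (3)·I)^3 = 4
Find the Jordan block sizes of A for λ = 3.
Block sizes for λ = 3: [3, 1]

From the dimensions of kernels of powers, the number of Jordan blocks of size at least j is d_j − d_{j−1} where d_j = dim ker(N^j) (with d_0 = 0). Computing the differences gives [2, 1, 1].
The number of blocks of size exactly k is (#blocks of size ≥ k) − (#blocks of size ≥ k + 1), so the partition is: 1 block(s) of size 1, 1 block(s) of size 3.
In nonincreasing order the block sizes are [3, 1].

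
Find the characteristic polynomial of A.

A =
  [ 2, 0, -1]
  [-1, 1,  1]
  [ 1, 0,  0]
x^3 - 3*x^2 + 3*x - 1

Expanding det(x·I − A) (e.g. by cofactor expansion or by noting that A is similar to its Jordan form J, which has the same characteristic polynomial as A) gives
  χ_A(x) = x^3 - 3*x^2 + 3*x - 1
which factors as (x - 1)^3. The eigenvalues (with algebraic multiplicities) are λ = 1 with multiplicity 3.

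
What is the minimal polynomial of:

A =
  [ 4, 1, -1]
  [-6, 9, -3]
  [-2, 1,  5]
x^2 - 12*x + 36

The characteristic polynomial is χ_A(x) = (x - 6)^3, so the eigenvalues are known. The minimal polynomial is
  m_A(x) = Π_λ (x − λ)^{k_λ}
where k_λ is the size of the *largest* Jordan block for λ (equivalently, the smallest k with (A − λI)^k v = 0 for every generalised eigenvector v of λ).

  λ = 6: largest Jordan block has size 2, contributing (x − 6)^2

So m_A(x) = (x - 6)^2 = x^2 - 12*x + 36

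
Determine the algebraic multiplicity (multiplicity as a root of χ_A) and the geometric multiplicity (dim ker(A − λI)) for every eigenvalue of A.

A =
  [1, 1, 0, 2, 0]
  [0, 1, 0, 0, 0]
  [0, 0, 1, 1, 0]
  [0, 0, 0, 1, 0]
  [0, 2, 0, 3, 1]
λ = 1: alg = 5, geom = 3

Step 1 — factor the characteristic polynomial to read off the algebraic multiplicities:
  χ_A(x) = (x - 1)^5

Step 2 — compute geometric multiplicities via the rank-nullity identity g(λ) = n − rank(A − λI):
  rank(A − (1)·I) = 2, so dim ker(A − (1)·I) = n − 2 = 3

Summary:
  λ = 1: algebraic multiplicity = 5, geometric multiplicity = 3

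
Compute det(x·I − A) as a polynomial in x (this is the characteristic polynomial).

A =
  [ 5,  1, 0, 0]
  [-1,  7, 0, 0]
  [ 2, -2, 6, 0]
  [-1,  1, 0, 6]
x^4 - 24*x^3 + 216*x^2 - 864*x + 1296

Expanding det(x·I − A) (e.g. by cofactor expansion or by noting that A is similar to its Jordan form J, which has the same characteristic polynomial as A) gives
  χ_A(x) = x^4 - 24*x^3 + 216*x^2 - 864*x + 1296
which factors as (x - 6)^4. The eigenvalues (with algebraic multiplicities) are λ = 6 with multiplicity 4.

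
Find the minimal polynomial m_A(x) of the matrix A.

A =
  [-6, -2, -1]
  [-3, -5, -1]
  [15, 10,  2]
x^2 + 6*x + 9

The characteristic polynomial is χ_A(x) = (x + 3)^3, so the eigenvalues are known. The minimal polynomial is
  m_A(x) = Π_λ (x − λ)^{k_λ}
where k_λ is the size of the *largest* Jordan block for λ (equivalently, the smallest k with (A − λI)^k v = 0 for every generalised eigenvector v of λ).

  λ = -3: largest Jordan block has size 2, contributing (x + 3)^2

So m_A(x) = (x + 3)^2 = x^2 + 6*x + 9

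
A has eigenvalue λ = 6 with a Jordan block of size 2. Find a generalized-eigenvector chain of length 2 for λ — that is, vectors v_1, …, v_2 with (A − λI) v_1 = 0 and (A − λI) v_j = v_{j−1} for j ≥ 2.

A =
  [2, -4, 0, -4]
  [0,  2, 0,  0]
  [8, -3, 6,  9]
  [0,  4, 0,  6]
A Jordan chain for λ = 6 of length 2:
v_1 = (0, 0, -1, 0)ᵀ
v_2 = (1, 0, 0, -1)ᵀ

Let N = A − (6)·I. We want v_2 with N^2 v_2 = 0 but N^1 v_2 ≠ 0; then v_{j-1} := N · v_j for j = 2, …, 2.

Pick v_2 = (1, 0, 0, -1)ᵀ.
Then v_1 = N · v_2 = (0, 0, -1, 0)ᵀ.

Sanity check: (A − (6)·I) v_1 = (0, 0, 0, 0)ᵀ = 0. ✓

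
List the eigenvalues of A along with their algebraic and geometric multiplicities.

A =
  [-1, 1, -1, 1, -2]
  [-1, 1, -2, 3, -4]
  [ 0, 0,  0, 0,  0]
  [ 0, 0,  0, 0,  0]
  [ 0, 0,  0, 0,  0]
λ = 0: alg = 5, geom = 3

Step 1 — factor the characteristic polynomial to read off the algebraic multiplicities:
  χ_A(x) = x^5

Step 2 — compute geometric multiplicities via the rank-nullity identity g(λ) = n − rank(A − λI):
  rank(A − (0)·I) = 2, so dim ker(A − (0)·I) = n − 2 = 3

Summary:
  λ = 0: algebraic multiplicity = 5, geometric multiplicity = 3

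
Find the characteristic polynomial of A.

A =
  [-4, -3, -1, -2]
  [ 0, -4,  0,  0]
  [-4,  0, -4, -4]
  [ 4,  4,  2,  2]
x^4 + 10*x^3 + 36*x^2 + 56*x + 32

Expanding det(x·I − A) (e.g. by cofactor expansion or by noting that A is similar to its Jordan form J, which has the same characteristic polynomial as A) gives
  χ_A(x) = x^4 + 10*x^3 + 36*x^2 + 56*x + 32
which factors as (x + 2)^3*(x + 4). The eigenvalues (with algebraic multiplicities) are λ = -4 with multiplicity 1, λ = -2 with multiplicity 3.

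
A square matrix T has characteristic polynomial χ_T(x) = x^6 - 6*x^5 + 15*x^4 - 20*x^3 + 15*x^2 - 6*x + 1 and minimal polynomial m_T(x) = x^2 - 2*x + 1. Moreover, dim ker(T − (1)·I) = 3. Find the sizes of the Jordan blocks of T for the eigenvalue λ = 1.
Block sizes for λ = 1: [2, 2, 2]

Step 1 — from the characteristic polynomial, algebraic multiplicity of λ = 1 is 6. From dim ker(T − (1)·I) = 3, there are exactly 3 Jordan blocks for λ = 1.
Step 2 — from the minimal polynomial, the factor (x − 1)^2 tells us the largest block for λ = 1 has size 2.
Step 3 — with total size 6, 3 blocks, and largest block 2, the block sizes (in nonincreasing order) are [2, 2, 2].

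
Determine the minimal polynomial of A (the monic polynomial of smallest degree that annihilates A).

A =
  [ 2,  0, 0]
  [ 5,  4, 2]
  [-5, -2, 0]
x^2 - 4*x + 4

The characteristic polynomial is χ_A(x) = (x - 2)^3, so the eigenvalues are known. The minimal polynomial is
  m_A(x) = Π_λ (x − λ)^{k_λ}
where k_λ is the size of the *largest* Jordan block for λ (equivalently, the smallest k with (A − λI)^k v = 0 for every generalised eigenvector v of λ).

  λ = 2: largest Jordan block has size 2, contributing (x − 2)^2

So m_A(x) = (x - 2)^2 = x^2 - 4*x + 4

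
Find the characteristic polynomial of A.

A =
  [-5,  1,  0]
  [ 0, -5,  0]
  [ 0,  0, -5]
x^3 + 15*x^2 + 75*x + 125

Expanding det(x·I − A) (e.g. by cofactor expansion or by noting that A is similar to its Jordan form J, which has the same characteristic polynomial as A) gives
  χ_A(x) = x^3 + 15*x^2 + 75*x + 125
which factors as (x + 5)^3. The eigenvalues (with algebraic multiplicities) are λ = -5 with multiplicity 3.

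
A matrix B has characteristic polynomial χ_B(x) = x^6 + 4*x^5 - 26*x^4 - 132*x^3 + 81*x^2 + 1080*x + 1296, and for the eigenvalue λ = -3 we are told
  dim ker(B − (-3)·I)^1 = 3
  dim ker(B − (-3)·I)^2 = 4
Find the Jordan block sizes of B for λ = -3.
Block sizes for λ = -3: [2, 1, 1]

From the dimensions of kernels of powers, the number of Jordan blocks of size at least j is d_j − d_{j−1} where d_j = dim ker(N^j) (with d_0 = 0). Computing the differences gives [3, 1].
The number of blocks of size exactly k is (#blocks of size ≥ k) − (#blocks of size ≥ k + 1), so the partition is: 2 block(s) of size 1, 1 block(s) of size 2.
In nonincreasing order the block sizes are [2, 1, 1].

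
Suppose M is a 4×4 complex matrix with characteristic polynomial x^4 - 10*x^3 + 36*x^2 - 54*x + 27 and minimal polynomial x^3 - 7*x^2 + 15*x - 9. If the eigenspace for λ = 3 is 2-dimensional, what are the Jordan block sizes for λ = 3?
Block sizes for λ = 3: [2, 1]

Step 1 — from the characteristic polynomial, algebraic multiplicity of λ = 3 is 3. From dim ker(M − (3)·I) = 2, there are exactly 2 Jordan blocks for λ = 3.
Step 2 — from the minimal polynomial, the factor (x − 3)^2 tells us the largest block for λ = 3 has size 2.
Step 3 — with total size 3, 2 blocks, and largest block 2, the block sizes (in nonincreasing order) are [2, 1].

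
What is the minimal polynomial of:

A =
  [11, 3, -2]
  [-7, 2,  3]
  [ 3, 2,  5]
x^3 - 18*x^2 + 108*x - 216

The characteristic polynomial is χ_A(x) = (x - 6)^3, so the eigenvalues are known. The minimal polynomial is
  m_A(x) = Π_λ (x − λ)^{k_λ}
where k_λ is the size of the *largest* Jordan block for λ (equivalently, the smallest k with (A − λI)^k v = 0 for every generalised eigenvector v of λ).

  λ = 6: largest Jordan block has size 3, contributing (x − 6)^3

So m_A(x) = (x - 6)^3 = x^3 - 18*x^2 + 108*x - 216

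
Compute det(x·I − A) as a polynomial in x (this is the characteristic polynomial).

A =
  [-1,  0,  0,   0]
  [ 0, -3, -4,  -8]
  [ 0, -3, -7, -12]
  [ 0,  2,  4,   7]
x^4 + 4*x^3 + 6*x^2 + 4*x + 1

Expanding det(x·I − A) (e.g. by cofactor expansion or by noting that A is similar to its Jordan form J, which has the same characteristic polynomial as A) gives
  χ_A(x) = x^4 + 4*x^3 + 6*x^2 + 4*x + 1
which factors as (x + 1)^4. The eigenvalues (with algebraic multiplicities) are λ = -1 with multiplicity 4.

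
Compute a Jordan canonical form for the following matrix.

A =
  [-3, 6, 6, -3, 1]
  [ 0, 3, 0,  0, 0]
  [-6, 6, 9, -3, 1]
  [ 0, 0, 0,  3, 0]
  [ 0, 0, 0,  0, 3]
J_2(3) ⊕ J_1(3) ⊕ J_1(3) ⊕ J_1(3)

The characteristic polynomial is
  det(x·I − A) = x^5 - 15*x^4 + 90*x^3 - 270*x^2 + 405*x - 243 = (x - 3)^5

Eigenvalues and multiplicities (the geometric multiplicity of λ is n − rank(A − λI), which equals the number of Jordan blocks for λ):
  λ = 3: algebraic multiplicity = 5, geometric multiplicity = 4

Determining the block sizes for each eigenvalue:
  λ = 3: 4 blocks summing to 5 forces exactly one block of size 2 and the rest size 1 → block sizes [2, 1, 1, 1]

Assembling the blocks gives a Jordan form
J =
  [3, 1, 0, 0, 0]
  [0, 3, 0, 0, 0]
  [0, 0, 3, 0, 0]
  [0, 0, 0, 3, 0]
  [0, 0, 0, 0, 3]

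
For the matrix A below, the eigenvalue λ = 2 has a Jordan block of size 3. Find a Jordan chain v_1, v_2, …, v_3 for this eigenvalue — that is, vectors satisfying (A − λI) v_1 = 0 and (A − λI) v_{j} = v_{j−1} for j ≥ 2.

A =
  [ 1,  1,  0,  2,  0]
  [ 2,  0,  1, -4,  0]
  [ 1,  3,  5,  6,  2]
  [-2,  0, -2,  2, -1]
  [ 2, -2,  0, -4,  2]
A Jordan chain for λ = 2 of length 3:
v_1 = (-1, 3, 0, -2, 2)ᵀ
v_2 = (-1, 2, 1, -2, 2)ᵀ
v_3 = (1, 0, 0, 0, 0)ᵀ

Let N = A − (2)·I. We want v_3 with N^3 v_3 = 0 but N^2 v_3 ≠ 0; then v_{j-1} := N · v_j for j = 3, …, 2.

Pick v_3 = (1, 0, 0, 0, 0)ᵀ.
Then v_2 = N · v_3 = (-1, 2, 1, -2, 2)ᵀ.
Then v_1 = N · v_2 = (-1, 3, 0, -2, 2)ᵀ.

Sanity check: (A − (2)·I) v_1 = (0, 0, 0, 0, 0)ᵀ = 0. ✓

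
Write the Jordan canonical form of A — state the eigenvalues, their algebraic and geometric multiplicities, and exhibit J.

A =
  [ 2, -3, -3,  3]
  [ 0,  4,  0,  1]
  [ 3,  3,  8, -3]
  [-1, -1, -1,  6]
J_3(5) ⊕ J_1(5)

The characteristic polynomial is
  det(x·I − A) = x^4 - 20*x^3 + 150*x^2 - 500*x + 625 = (x - 5)^4

Eigenvalues and multiplicities (the geometric multiplicity of λ is n − rank(A − λI), which equals the number of Jordan blocks for λ):
  λ = 5: algebraic multiplicity = 4, geometric multiplicity = 2

Determining the block sizes for each eigenvalue:
  λ = 5: with am = 4 and gm = 2, the partition is not yet determined (e.g. several partitions of 4 into 2 parts exist). Let N = A − (5)·I. Computing rank(N^1) = 2, rank(N^2) = 1, rank(N^3) = 0; the number of blocks of size ≥ j is rank(N^{j−1}) − rank(N^j), giving [2, 1, 1]. So we have 1 block(s) of size 3, 1 block(s) of size 1 → block sizes [3, 1]

Assembling the blocks gives a Jordan form
J =
  [5, 1, 0, 0]
  [0, 5, 1, 0]
  [0, 0, 5, 0]
  [0, 0, 0, 5]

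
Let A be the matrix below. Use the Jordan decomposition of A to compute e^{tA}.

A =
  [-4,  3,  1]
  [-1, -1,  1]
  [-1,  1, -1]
e^{tA} =
  [-2*t*exp(-2*t) + exp(-2*t), -t^2*exp(-2*t) + 3*t*exp(-2*t), t^2*exp(-2*t) + t*exp(-2*t)]
  [-t*exp(-2*t), -t^2*exp(-2*t)/2 + t*exp(-2*t) + exp(-2*t), t^2*exp(-2*t)/2 + t*exp(-2*t)]
  [-t*exp(-2*t), -t^2*exp(-2*t)/2 + t*exp(-2*t), t^2*exp(-2*t)/2 + t*exp(-2*t) + exp(-2*t)]

Strategy: write A = P · J · P⁻¹ where J is a Jordan canonical form, so e^{tA} = P · e^{tJ} · P⁻¹, and e^{tJ} can be computed block-by-block.

A has Jordan form
J =
  [-2,  1,  0]
  [ 0, -2,  1]
  [ 0,  0, -2]
(up to reordering of blocks).

Per-block formulas:
  For a 3×3 Jordan block J_3(-2): exp(t · J_3(-2)) = e^(-2t)·(I + t·N + (t^2/2)·N^2), where N is the 3×3 nilpotent shift.

After assembling e^{tJ} and conjugating by P, we get:

e^{tA} =
  [-2*t*exp(-2*t) + exp(-2*t), -t^2*exp(-2*t) + 3*t*exp(-2*t), t^2*exp(-2*t) + t*exp(-2*t)]
  [-t*exp(-2*t), -t^2*exp(-2*t)/2 + t*exp(-2*t) + exp(-2*t), t^2*exp(-2*t)/2 + t*exp(-2*t)]
  [-t*exp(-2*t), -t^2*exp(-2*t)/2 + t*exp(-2*t), t^2*exp(-2*t)/2 + t*exp(-2*t) + exp(-2*t)]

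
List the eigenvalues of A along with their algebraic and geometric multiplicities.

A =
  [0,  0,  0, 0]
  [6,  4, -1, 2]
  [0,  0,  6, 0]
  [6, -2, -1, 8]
λ = 0: alg = 1, geom = 1; λ = 6: alg = 3, geom = 2

Step 1 — factor the characteristic polynomial to read off the algebraic multiplicities:
  χ_A(x) = x*(x - 6)^3

Step 2 — compute geometric multiplicities via the rank-nullity identity g(λ) = n − rank(A − λI):
  rank(A − (0)·I) = 3, so dim ker(A − (0)·I) = n − 3 = 1
  rank(A − (6)·I) = 2, so dim ker(A − (6)·I) = n − 2 = 2

Summary:
  λ = 0: algebraic multiplicity = 1, geometric multiplicity = 1
  λ = 6: algebraic multiplicity = 3, geometric multiplicity = 2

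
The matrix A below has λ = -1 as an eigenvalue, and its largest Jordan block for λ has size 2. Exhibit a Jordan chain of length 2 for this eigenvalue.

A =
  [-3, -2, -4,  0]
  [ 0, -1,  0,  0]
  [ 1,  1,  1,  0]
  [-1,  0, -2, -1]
A Jordan chain for λ = -1 of length 2:
v_1 = (-2, 0, 1, -1)ᵀ
v_2 = (1, 0, 0, 0)ᵀ

Let N = A − (-1)·I. We want v_2 with N^2 v_2 = 0 but N^1 v_2 ≠ 0; then v_{j-1} := N · v_j for j = 2, …, 2.

Pick v_2 = (1, 0, 0, 0)ᵀ.
Then v_1 = N · v_2 = (-2, 0, 1, -1)ᵀ.

Sanity check: (A − (-1)·I) v_1 = (0, 0, 0, 0)ᵀ = 0. ✓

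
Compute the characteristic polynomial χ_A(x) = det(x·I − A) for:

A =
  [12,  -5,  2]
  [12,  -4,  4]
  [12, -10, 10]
x^3 - 18*x^2 + 108*x - 216

Expanding det(x·I − A) (e.g. by cofactor expansion or by noting that A is similar to its Jordan form J, which has the same characteristic polynomial as A) gives
  χ_A(x) = x^3 - 18*x^2 + 108*x - 216
which factors as (x - 6)^3. The eigenvalues (with algebraic multiplicities) are λ = 6 with multiplicity 3.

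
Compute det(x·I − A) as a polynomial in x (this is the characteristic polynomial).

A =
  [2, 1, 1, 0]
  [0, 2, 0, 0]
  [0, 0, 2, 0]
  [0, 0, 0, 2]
x^4 - 8*x^3 + 24*x^2 - 32*x + 16

Expanding det(x·I − A) (e.g. by cofactor expansion or by noting that A is similar to its Jordan form J, which has the same characteristic polynomial as A) gives
  χ_A(x) = x^4 - 8*x^3 + 24*x^2 - 32*x + 16
which factors as (x - 2)^4. The eigenvalues (with algebraic multiplicities) are λ = 2 with multiplicity 4.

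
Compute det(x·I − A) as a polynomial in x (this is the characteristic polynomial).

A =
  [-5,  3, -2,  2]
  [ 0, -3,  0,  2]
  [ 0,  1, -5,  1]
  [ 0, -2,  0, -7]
x^4 + 20*x^3 + 150*x^2 + 500*x + 625

Expanding det(x·I − A) (e.g. by cofactor expansion or by noting that A is similar to its Jordan form J, which has the same characteristic polynomial as A) gives
  χ_A(x) = x^4 + 20*x^3 + 150*x^2 + 500*x + 625
which factors as (x + 5)^4. The eigenvalues (with algebraic multiplicities) are λ = -5 with multiplicity 4.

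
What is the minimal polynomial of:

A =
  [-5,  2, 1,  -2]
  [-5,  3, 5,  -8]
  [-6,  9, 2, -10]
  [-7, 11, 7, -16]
x^3 + 12*x^2 + 48*x + 64

The characteristic polynomial is χ_A(x) = (x + 4)^4, so the eigenvalues are known. The minimal polynomial is
  m_A(x) = Π_λ (x − λ)^{k_λ}
where k_λ is the size of the *largest* Jordan block for λ (equivalently, the smallest k with (A − λI)^k v = 0 for every generalised eigenvector v of λ).

  λ = -4: largest Jordan block has size 3, contributing (x + 4)^3

So m_A(x) = (x + 4)^3 = x^3 + 12*x^2 + 48*x + 64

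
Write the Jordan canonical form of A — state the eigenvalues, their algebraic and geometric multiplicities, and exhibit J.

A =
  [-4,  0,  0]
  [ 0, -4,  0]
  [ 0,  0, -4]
J_1(-4) ⊕ J_1(-4) ⊕ J_1(-4)

The characteristic polynomial is
  det(x·I − A) = x^3 + 12*x^2 + 48*x + 64 = (x + 4)^3

Eigenvalues and multiplicities (the geometric multiplicity of λ is n − rank(A − λI), which equals the number of Jordan blocks for λ):
  λ = -4: algebraic multiplicity = 3, geometric multiplicity = 3

Determining the block sizes for each eigenvalue:
  λ = -4: gm = am = 3, so every block has size 1 → block sizes [1, 1, 1]

Assembling the blocks gives a Jordan form
J =
  [-4,  0,  0]
  [ 0, -4,  0]
  [ 0,  0, -4]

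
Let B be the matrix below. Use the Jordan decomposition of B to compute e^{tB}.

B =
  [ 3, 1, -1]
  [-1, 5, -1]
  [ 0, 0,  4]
e^{tB} =
  [-t*exp(4*t) + exp(4*t), t*exp(4*t), -t*exp(4*t)]
  [-t*exp(4*t), t*exp(4*t) + exp(4*t), -t*exp(4*t)]
  [0, 0, exp(4*t)]

Strategy: write B = P · J · P⁻¹ where J is a Jordan canonical form, so e^{tB} = P · e^{tJ} · P⁻¹, and e^{tJ} can be computed block-by-block.

B has Jordan form
J =
  [4, 1, 0]
  [0, 4, 0]
  [0, 0, 4]
(up to reordering of blocks).

Per-block formulas:
  For a 2×2 Jordan block J_2(4): exp(t · J_2(4)) = e^(4t)·(I + t·N), where N is the 2×2 nilpotent shift.
  For a 1×1 block at λ = 4: exp(t · [4]) = [e^(4t)].

After assembling e^{tJ} and conjugating by P, we get:

e^{tB} =
  [-t*exp(4*t) + exp(4*t), t*exp(4*t), -t*exp(4*t)]
  [-t*exp(4*t), t*exp(4*t) + exp(4*t), -t*exp(4*t)]
  [0, 0, exp(4*t)]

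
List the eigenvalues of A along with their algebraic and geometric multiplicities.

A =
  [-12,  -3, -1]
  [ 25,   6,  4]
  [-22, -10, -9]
λ = -5: alg = 3, geom = 1

Step 1 — factor the characteristic polynomial to read off the algebraic multiplicities:
  χ_A(x) = (x + 5)^3

Step 2 — compute geometric multiplicities via the rank-nullity identity g(λ) = n − rank(A − λI):
  rank(A − (-5)·I) = 2, so dim ker(A − (-5)·I) = n − 2 = 1

Summary:
  λ = -5: algebraic multiplicity = 3, geometric multiplicity = 1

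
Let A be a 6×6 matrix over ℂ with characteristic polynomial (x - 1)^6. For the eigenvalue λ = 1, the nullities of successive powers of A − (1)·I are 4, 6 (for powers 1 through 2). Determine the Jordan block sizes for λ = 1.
Block sizes for λ = 1: [2, 2, 1, 1]

From the dimensions of kernels of powers, the number of Jordan blocks of size at least j is d_j − d_{j−1} where d_j = dim ker(N^j) (with d_0 = 0). Computing the differences gives [4, 2].
The number of blocks of size exactly k is (#blocks of size ≥ k) − (#blocks of size ≥ k + 1), so the partition is: 2 block(s) of size 1, 2 block(s) of size 2.
In nonincreasing order the block sizes are [2, 2, 1, 1].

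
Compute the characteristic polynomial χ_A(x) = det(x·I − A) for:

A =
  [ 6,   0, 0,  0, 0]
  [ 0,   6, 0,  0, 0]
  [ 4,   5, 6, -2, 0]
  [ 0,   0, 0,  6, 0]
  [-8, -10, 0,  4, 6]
x^5 - 30*x^4 + 360*x^3 - 2160*x^2 + 6480*x - 7776

Expanding det(x·I − A) (e.g. by cofactor expansion or by noting that A is similar to its Jordan form J, which has the same characteristic polynomial as A) gives
  χ_A(x) = x^5 - 30*x^4 + 360*x^3 - 2160*x^2 + 6480*x - 7776
which factors as (x - 6)^5. The eigenvalues (with algebraic multiplicities) are λ = 6 with multiplicity 5.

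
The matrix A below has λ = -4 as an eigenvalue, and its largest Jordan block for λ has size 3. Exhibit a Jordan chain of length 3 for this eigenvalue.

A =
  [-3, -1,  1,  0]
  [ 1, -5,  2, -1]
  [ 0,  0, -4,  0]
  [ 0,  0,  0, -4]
A Jordan chain for λ = -4 of length 3:
v_1 = (-1, -1, 0, 0)ᵀ
v_2 = (1, 2, 0, 0)ᵀ
v_3 = (0, 0, 1, 0)ᵀ

Let N = A − (-4)·I. We want v_3 with N^3 v_3 = 0 but N^2 v_3 ≠ 0; then v_{j-1} := N · v_j for j = 3, …, 2.

Pick v_3 = (0, 0, 1, 0)ᵀ.
Then v_2 = N · v_3 = (1, 2, 0, 0)ᵀ.
Then v_1 = N · v_2 = (-1, -1, 0, 0)ᵀ.

Sanity check: (A − (-4)·I) v_1 = (0, 0, 0, 0)ᵀ = 0. ✓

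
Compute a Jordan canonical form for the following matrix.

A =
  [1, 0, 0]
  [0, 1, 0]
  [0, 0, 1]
J_1(1) ⊕ J_1(1) ⊕ J_1(1)

The characteristic polynomial is
  det(x·I − A) = x^3 - 3*x^2 + 3*x - 1 = (x - 1)^3

Eigenvalues and multiplicities (the geometric multiplicity of λ is n − rank(A − λI), which equals the number of Jordan blocks for λ):
  λ = 1: algebraic multiplicity = 3, geometric multiplicity = 3

Determining the block sizes for each eigenvalue:
  λ = 1: gm = am = 3, so every block has size 1 → block sizes [1, 1, 1]

Assembling the blocks gives a Jordan form
J =
  [1, 0, 0]
  [0, 1, 0]
  [0, 0, 1]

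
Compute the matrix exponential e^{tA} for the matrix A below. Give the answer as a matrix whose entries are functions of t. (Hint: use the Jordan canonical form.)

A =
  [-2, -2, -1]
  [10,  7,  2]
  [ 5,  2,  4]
e^{tA} =
  [-5*t*exp(3*t) + exp(3*t), -2*t*exp(3*t), -t*exp(3*t)]
  [10*t*exp(3*t), 4*t*exp(3*t) + exp(3*t), 2*t*exp(3*t)]
  [5*t*exp(3*t), 2*t*exp(3*t), t*exp(3*t) + exp(3*t)]

Strategy: write A = P · J · P⁻¹ where J is a Jordan canonical form, so e^{tA} = P · e^{tJ} · P⁻¹, and e^{tJ} can be computed block-by-block.

A has Jordan form
J =
  [3, 1, 0]
  [0, 3, 0]
  [0, 0, 3]
(up to reordering of blocks).

Per-block formulas:
  For a 2×2 Jordan block J_2(3): exp(t · J_2(3)) = e^(3t)·(I + t·N), where N is the 2×2 nilpotent shift.
  For a 1×1 block at λ = 3: exp(t · [3]) = [e^(3t)].

After assembling e^{tJ} and conjugating by P, we get:

e^{tA} =
  [-5*t*exp(3*t) + exp(3*t), -2*t*exp(3*t), -t*exp(3*t)]
  [10*t*exp(3*t), 4*t*exp(3*t) + exp(3*t), 2*t*exp(3*t)]
  [5*t*exp(3*t), 2*t*exp(3*t), t*exp(3*t) + exp(3*t)]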